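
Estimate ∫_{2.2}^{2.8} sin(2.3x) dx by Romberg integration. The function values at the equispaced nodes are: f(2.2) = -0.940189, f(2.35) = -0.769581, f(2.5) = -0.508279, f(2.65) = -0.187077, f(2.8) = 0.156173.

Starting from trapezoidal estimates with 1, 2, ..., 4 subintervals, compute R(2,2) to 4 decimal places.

-0.2813

R(0,0) (trapezoid, 1 panel, h=0.6000): -0.235205
R(1,0) (trapezoid, 2 panels, h=0.3000): -0.270086
R(2,0) (trapezoid, 4 panels, h=0.1500): -0.278542
R(1,1) = -0.270086 + (-0.270086 − (-0.235205))/3 = -0.281713
R(2,1) = -0.278542 + (-0.278542 − (-0.270086))/3 = -0.281361
R(2,2) = -0.281361 + (-0.281361 − (-0.281713))/15 = -0.281338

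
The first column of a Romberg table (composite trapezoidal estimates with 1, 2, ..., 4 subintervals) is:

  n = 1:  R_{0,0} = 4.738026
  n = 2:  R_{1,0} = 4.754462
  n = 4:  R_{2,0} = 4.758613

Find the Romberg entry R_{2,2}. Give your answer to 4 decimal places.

Richardson extrapolation on the trapezoidal column (denominator 4−1=3):
R_{1,1} = (4·4.754462 − 4.738026) / 3 = 4.759941
R_{2,1} = (4·4.758613 − 4.754462) / 3 = 4.759997
R_{2,2} = (16·4.759997 − 4.759941) / 15 = 4.760001

4.7600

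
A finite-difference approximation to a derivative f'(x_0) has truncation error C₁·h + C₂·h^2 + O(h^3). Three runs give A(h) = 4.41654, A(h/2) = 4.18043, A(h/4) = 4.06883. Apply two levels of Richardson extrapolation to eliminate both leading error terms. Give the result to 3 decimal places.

First eliminate the h term (factor 2^1 = 2):
  B₁ = (2·4.18043 − 4.41654)/1 = 3.94432
  B₂ = (2·4.06883 − 4.18043)/1 = 3.95723
Then eliminate the h^2 term (factor 2^2 = 4):
  (4·3.95723 − 3.94432)/3 = 3.96153

3.962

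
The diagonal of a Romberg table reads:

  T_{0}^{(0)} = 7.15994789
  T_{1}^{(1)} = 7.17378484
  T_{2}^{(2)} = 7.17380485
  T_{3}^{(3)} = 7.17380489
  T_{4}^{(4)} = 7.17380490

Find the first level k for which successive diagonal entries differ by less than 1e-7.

|T_{1}^{(1)} − T_{0}^{(0)}| = 0.01383695 ≥ 1e-7
|T_{2}^{(2)} − T_{1}^{(1)}| = 0.00002001 ≥ 1e-7
|T_{3}^{(3)} − T_{2}^{(2)}| = 0.00000004 < 1e-7

k = 3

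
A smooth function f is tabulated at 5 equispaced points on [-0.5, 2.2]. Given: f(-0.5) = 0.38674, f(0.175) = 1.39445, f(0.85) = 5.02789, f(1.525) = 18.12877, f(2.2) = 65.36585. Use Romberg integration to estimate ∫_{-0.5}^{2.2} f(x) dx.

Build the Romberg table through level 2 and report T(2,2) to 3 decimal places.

34.360

T(0,0) (trapezoid, 1 panel, h=2.7000): 88.76600
T(1,0) (trapezoid, 2 panels, h=1.3500): 51.17065
T(2,0) (trapezoid, 4 panels, h=0.6750): 38.76350
T(1,1) = 51.17065 + (51.17065 − 88.76600)/3 = 38.63887
T(2,1) = 38.76350 + (38.76350 − 51.17065)/3 = 34.62778
T(2,2) = 34.62778 + (34.62778 − 38.63887)/15 = 34.36037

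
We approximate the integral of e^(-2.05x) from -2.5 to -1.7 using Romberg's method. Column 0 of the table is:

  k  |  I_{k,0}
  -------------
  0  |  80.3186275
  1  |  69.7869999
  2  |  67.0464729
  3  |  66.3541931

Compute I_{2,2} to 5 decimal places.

66.12340

I_{1,1} = (4·69.7869999 − 80.3186275) / 3 = 66.2764574
I_{2,1} = (4·67.0464729 − 69.7869999) / 3 = 66.1329639
I_{2,2} = (16·66.1329639 − 66.2764574) / 15 = 66.1233977
(Column j=1 coincides with Simpson's rule on the same nodes.)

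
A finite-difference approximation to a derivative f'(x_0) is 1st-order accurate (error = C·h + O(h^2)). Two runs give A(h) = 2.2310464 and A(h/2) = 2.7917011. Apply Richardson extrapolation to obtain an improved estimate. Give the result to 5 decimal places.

The leading error scales as h; refining by a factor of 2 reduces it by 2^1 = 2.
Extrapolated value = (2·A(h/2) − A(h)) / (2 − 1)
= (2·2.7917011 − 2.2310464) / 1
= 3.3523558 / 1 = 3.3523558

3.35236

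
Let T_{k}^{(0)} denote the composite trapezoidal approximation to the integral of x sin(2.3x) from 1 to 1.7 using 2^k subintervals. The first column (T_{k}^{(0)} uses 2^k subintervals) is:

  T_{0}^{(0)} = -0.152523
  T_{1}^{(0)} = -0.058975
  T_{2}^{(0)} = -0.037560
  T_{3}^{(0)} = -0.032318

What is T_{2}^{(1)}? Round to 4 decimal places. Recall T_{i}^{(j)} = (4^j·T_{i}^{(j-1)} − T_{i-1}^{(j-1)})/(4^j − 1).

-0.0304

T_{2}^{(1)} = (4·(-0.037560) − (-0.058975)) / 3 = -0.030422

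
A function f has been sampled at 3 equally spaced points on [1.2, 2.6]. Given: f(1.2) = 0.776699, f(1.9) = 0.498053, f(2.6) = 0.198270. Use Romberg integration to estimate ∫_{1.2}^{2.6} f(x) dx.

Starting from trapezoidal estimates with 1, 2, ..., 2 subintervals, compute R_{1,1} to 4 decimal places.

0.6923

R_{0,0} (trapezoid, 1 panel, h=1.4000): 0.682478
R_{1,0} (trapezoid, 2 panels, h=0.7000): 0.689876
R_{1,1} = 0.689876 + (0.689876 − 0.682478)/3 = 0.692342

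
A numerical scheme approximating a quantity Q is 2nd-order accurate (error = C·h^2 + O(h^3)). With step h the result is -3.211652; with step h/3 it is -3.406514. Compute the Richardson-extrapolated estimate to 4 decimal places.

Extrapolated value = (9·A(h/3) − A(h)) / (9 − 1)
= (9·(-3.406514) − (-3.211652)) / 8
= -27.446974 / 8 = -3.430872

-3.4309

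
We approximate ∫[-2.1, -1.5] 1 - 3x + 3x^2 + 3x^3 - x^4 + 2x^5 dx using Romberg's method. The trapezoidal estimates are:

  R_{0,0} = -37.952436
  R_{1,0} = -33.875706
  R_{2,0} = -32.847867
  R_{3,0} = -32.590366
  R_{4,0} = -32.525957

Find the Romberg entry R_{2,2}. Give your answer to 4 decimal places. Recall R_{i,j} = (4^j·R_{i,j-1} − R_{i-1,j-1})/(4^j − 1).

-32.5045

Richardson extrapolation on the trapezoidal column (denominator 4−1=3):
R_{1,1} = (4·(-33.875706) − (-37.952436)) / 3 = -32.516796
R_{2,1} = -32.847867 + (-32.847867 − (-33.875706))/3 = -32.505254
R_{2,2} = (16·(-32.505254) − (-32.516796)) / 15 = -32.504485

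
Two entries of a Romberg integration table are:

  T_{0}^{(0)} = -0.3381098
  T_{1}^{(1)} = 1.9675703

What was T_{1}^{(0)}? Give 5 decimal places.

From T_{1}^{(1)} = (4·T_{1}^{(0)} − T_{0}^{(0)})/3, solve for T_{1}^{(0)}:
4·T_{1}^{(0)} = 3·1.9675703 + (-0.3381098) = 5.5646011
T_{1}^{(0)} = 1.3911503

1.39115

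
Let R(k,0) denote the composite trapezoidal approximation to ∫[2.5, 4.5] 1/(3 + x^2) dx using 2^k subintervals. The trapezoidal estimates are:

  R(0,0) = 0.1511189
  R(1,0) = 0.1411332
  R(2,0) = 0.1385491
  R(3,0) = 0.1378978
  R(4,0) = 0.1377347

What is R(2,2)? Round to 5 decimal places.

Richardson extrapolation on the trapezoidal column (denominator 4−1=3):
R(1,1) = (4·0.1411332 − 0.1511189) / 3 = 0.1378046
R(2,1) = (4·0.1385491 − 0.1411332) / 3 = 0.1376877
R(2,2) = (16·0.1376877 − 0.1378046) / 15 = 0.1376799

0.13768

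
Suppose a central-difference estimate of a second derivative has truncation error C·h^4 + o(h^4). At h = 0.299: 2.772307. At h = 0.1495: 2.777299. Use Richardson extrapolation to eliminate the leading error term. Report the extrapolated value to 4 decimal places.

2.7776

Extrapolated value = (16·A(h/2) − A(h)) / (16 − 1)
= (16·2.777299 − 2.772307) / 15
= 41.664477 / 15 = 2.777632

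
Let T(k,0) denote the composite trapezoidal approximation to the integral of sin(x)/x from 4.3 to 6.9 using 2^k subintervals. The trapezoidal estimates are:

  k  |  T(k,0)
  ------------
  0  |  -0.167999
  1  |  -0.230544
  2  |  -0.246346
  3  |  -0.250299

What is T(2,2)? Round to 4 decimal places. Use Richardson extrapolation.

-0.2516

Richardson extrapolation on the trapezoidal column (denominator 4−1=3):
T(1,1) = -0.230544 + (-0.230544 − (-0.167999))/3 = -0.251392
T(2,1) = (4·(-0.246346) − (-0.230544)) / 3 = -0.251613
T(2,2) = -0.251613 + (-0.251613 − (-0.251392))/15 = -0.251628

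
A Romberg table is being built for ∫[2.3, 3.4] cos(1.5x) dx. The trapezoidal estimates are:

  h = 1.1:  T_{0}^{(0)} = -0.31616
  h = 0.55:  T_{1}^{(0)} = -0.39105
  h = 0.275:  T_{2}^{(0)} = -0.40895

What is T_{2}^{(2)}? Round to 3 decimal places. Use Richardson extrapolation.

-0.415

T_{1}^{(1)} = (4·(-0.39105) − (-0.31616)) / 3 = -0.41601
T_{2}^{(1)} = -0.40895 + (-0.40895 − (-0.39105))/3 = -0.41492
T_{2}^{(2)} = -0.41492 + (-0.41492 − (-0.41601))/15 = -0.41485
(Column j=1 coincides with Simpson's rule on the same nodes.)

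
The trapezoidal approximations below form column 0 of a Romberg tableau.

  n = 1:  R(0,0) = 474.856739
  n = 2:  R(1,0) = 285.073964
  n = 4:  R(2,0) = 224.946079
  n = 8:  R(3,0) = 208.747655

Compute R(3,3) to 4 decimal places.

203.2361

Richardson extrapolation on the trapezoidal column (denominator 4−1=3):
R(1,1) = (4·285.073964 − 474.856739) / 3 = 221.813039
R(2,1) = (4·224.946079 − 285.073964) / 3 = 204.903451
R(3,1) = (4·208.747655 − 224.946079) / 3 = 203.348180
R(2,2) = (16·204.903451 − 221.813039) / 15 = 203.776145
R(3,2) = (16·203.348180 − 204.903451) / 15 = 203.244495
R(3,3) = (64·203.244495 − 203.776145) / 63 = 203.236056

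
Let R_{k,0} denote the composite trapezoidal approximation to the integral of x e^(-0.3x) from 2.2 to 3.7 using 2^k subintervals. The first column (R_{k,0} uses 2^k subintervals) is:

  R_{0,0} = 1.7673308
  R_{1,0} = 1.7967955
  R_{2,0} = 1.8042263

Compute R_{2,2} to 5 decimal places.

1.80671

Richardson extrapolation on the trapezoidal column (denominator 4−1=3):
R_{1,1} = (4·1.7967955 − 1.7673308) / 3 = 1.8066171
R_{2,1} = 1.8042263 + (1.8042263 − 1.7967955)/3 = 1.8067032
R_{2,2} = 1.8067032 + (1.8067032 − 1.8066171)/15 = 1.8067089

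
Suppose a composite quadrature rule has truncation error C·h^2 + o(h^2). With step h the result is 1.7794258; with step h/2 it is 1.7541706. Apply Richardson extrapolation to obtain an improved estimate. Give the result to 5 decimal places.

The leading error scales as h^2; refining by a factor of 2 reduces it by 2^2 = 4.
Extrapolated value = (4·A(h/2) − A(h)) / (4 − 1)
= (4·1.7541706 − 1.7794258) / 3
= 5.2372566 / 3 = 1.7457522

1.74575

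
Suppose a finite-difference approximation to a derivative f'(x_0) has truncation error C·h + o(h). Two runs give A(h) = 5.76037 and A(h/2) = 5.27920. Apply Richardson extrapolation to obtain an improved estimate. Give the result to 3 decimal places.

4.798

The leading error scales as h; refining by a factor of 2 reduces it by 2^1 = 2.
Extrapolated value = (2·A(h/2) − A(h)) / (2 − 1)
= (2·5.27920 − 5.76037) / 1
= 4.79803 / 1 = 4.79803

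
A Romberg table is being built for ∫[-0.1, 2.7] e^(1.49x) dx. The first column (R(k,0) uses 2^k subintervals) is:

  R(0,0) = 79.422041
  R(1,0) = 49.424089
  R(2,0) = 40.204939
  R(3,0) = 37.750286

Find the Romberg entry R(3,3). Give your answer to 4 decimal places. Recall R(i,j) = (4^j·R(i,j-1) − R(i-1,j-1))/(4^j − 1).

36.9178

R(1,1) = (4·49.424089 − 79.422041) / 3 = 39.424772
R(2,1) = 40.204939 + (40.204939 − 49.424089)/3 = 37.131889
R(3,1) = (4·37.750286 − 40.204939) / 3 = 36.932068
R(2,2) = 37.131889 + (37.131889 − 39.424772)/15 = 36.979030
R(3,2) = (16·36.932068 − 37.131889) / 15 = 36.918747
R(3,3) = 36.918747 + (36.918747 − 36.979030)/63 = 36.917790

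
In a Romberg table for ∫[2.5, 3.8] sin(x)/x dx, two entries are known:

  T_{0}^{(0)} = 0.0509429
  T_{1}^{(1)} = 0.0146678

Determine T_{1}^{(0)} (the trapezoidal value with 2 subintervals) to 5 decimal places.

0.02374

From T_{1}^{(1)} = (4·T_{1}^{(0)} − T_{0}^{(0)})/3, solve for T_{1}^{(0)}:
4·T_{1}^{(0)} = 3·0.0146678 + 0.0509429 = 0.0949463
T_{1}^{(0)} = 0.0237366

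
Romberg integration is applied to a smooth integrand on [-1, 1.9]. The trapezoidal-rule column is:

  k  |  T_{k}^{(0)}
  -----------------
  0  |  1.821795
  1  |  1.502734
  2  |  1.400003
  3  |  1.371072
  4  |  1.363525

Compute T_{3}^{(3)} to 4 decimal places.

1.3611

Richardson extrapolation on the trapezoidal column (denominator 4−1=3):
T_{1}^{(1)} = 1.502734 + (1.502734 − 1.821795)/3 = 1.396380
T_{2}^{(1)} = (4·1.400003 − 1.502734) / 3 = 1.365759
T_{3}^{(1)} = 1.371072 + (1.371072 − 1.400003)/3 = 1.361428
T_{2}^{(2)} = (16·1.365759 − 1.396380) / 15 = 1.363718
T_{3}^{(2)} = (16·1.361428 − 1.365759) / 15 = 1.361139
T_{3}^{(3)} = (64·1.361139 − 1.363718) / 63 = 1.361098
(Column j=1 coincides with Simpson's rule on the same nodes.)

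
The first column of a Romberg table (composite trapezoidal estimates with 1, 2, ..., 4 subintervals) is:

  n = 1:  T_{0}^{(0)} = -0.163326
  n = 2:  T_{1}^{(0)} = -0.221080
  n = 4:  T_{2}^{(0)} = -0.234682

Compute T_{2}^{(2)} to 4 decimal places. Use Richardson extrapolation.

Richardson extrapolation on the trapezoidal column (denominator 4−1=3):
T_{1}^{(1)} = (4·(-0.221080) − (-0.163326)) / 3 = -0.240331
T_{2}^{(1)} = (4·(-0.234682) − (-0.221080)) / 3 = -0.239216
T_{2}^{(2)} = -0.239216 + (-0.239216 − (-0.240331))/15 = -0.239142

-0.2391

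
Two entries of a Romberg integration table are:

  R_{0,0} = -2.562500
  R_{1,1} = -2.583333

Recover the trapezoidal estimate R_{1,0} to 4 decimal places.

-2.5781

From R_{1,1} = (4·R_{1,0} − R_{0,0})/3, solve for R_{1,0}:
4·R_{1,0} = 3·(-2.583333) + (-2.562500) = -10.312499
R_{1,0} = -2.578125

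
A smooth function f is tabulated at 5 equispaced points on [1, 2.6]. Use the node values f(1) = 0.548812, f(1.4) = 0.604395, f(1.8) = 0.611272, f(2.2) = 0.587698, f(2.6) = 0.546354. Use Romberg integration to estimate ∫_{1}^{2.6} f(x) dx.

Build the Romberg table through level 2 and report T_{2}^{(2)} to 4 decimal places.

0.9449

T_{0}^{(0)} (trapezoid, 1 panel, h=1.6000): 0.876133
T_{1}^{(0)} (trapezoid, 2 panels, h=0.8000): 0.927084
T_{2}^{(0)} (trapezoid, 4 panels, h=0.4000): 0.940379
T_{1}^{(1)} = 0.927084 + (0.927084 − 0.876133)/3 = 0.944068
T_{2}^{(1)} = 0.940379 + (0.940379 − 0.927084)/3 = 0.944811
T_{2}^{(2)} = 0.944811 + (0.944811 − 0.944068)/15 = 0.944861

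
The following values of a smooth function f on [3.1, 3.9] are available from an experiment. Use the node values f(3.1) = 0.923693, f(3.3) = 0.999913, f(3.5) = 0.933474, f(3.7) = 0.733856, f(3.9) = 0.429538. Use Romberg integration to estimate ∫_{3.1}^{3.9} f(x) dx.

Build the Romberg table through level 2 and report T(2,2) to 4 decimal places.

T(0,0) (trapezoid, 1 panel, h=0.8000): 0.541292
T(1,0) (trapezoid, 2 panels, h=0.4000): 0.644036
T(2,0) (trapezoid, 4 panels, h=0.2000): 0.668772
T(1,1) = 0.644036 + (0.644036 − 0.541292)/3 = 0.678284
T(2,1) = 0.668772 + (0.668772 − 0.644036)/3 = 0.677017
T(2,2) = 0.677017 + (0.677017 − 0.678284)/15 = 0.676933

0.6769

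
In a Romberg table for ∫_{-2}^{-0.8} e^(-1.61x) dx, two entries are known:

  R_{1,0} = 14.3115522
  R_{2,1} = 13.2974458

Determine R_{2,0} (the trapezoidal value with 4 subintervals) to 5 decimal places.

13.55097

From R_{2,1} = (4·R_{2,0} − R_{1,0})/3, solve for R_{2,0}:
4·R_{2,0} = 3·13.2974458 + 14.3115522 = 54.2038896
R_{2,0} = 13.5509724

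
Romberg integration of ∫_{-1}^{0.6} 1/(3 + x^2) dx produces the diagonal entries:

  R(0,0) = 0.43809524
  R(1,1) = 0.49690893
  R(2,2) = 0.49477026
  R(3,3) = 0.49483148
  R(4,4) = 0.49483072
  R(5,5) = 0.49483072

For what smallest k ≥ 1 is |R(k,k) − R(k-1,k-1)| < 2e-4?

k = 3

|R(1,1) − R(0,0)| = 0.05881369 ≥ 2e-4
|R(2,2) − R(1,1)| = 0.00213867 ≥ 2e-4
|R(3,3) − R(2,2)| = 0.00006122 < 2e-4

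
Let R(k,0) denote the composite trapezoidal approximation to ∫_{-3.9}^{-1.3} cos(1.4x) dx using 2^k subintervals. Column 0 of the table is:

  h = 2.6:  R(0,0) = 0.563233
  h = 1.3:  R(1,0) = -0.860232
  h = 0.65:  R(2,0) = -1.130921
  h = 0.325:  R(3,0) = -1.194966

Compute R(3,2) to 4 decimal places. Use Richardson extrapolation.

R(2,1) = (4·(-1.130921) − (-0.860232)) / 3 = -1.221151
R(3,1) = -1.194966 + (-1.194966 − (-1.130921))/3 = -1.216314
R(3,2) = -1.216314 + (-1.216314 − (-1.221151))/15 = -1.215992

-1.2160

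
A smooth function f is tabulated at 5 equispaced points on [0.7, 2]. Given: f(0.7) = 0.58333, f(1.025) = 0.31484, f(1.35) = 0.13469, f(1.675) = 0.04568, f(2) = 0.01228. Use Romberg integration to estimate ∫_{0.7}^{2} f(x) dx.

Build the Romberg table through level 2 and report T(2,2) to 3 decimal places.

0.250

T(0,0) (trapezoid, 1 panel, h=1.3000): 0.38715
T(1,0) (trapezoid, 2 panels, h=0.6500): 0.28112
T(2,0) (trapezoid, 4 panels, h=0.3250): 0.25773
T(1,1) = 0.28112 + (0.28112 − 0.38715)/3 = 0.24578
T(2,1) = 0.25773 + (0.25773 − 0.28112)/3 = 0.24993
T(2,2) = 0.24993 + (0.24993 − 0.24578)/15 = 0.25021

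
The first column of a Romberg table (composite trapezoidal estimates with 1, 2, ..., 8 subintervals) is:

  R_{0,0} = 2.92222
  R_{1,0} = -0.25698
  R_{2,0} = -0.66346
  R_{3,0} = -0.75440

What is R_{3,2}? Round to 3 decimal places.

-0.784

Richardson extrapolation on the trapezoidal column (denominator 4−1=3):
R_{2,1} = (4·(-0.66346) − (-0.25698)) / 3 = -0.79895
R_{3,1} = -0.75440 + (-0.75440 − (-0.66346))/3 = -0.78471
R_{3,2} = (16·(-0.78471) − (-0.79895)) / 15 = -0.78376
(Column j=1 coincides with Simpson's rule on the same nodes.)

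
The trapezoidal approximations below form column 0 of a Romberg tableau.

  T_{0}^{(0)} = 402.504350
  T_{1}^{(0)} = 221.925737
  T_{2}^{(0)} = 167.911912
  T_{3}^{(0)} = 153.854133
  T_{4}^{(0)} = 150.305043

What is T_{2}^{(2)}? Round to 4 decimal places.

149.1189

T_{1}^{(1)} = (4·221.925737 − 402.504350) / 3 = 161.732866
T_{2}^{(1)} = 167.911912 + (167.911912 − 221.925737)/3 = 149.907304
T_{2}^{(2)} = (16·149.907304 − 161.732866) / 15 = 149.118933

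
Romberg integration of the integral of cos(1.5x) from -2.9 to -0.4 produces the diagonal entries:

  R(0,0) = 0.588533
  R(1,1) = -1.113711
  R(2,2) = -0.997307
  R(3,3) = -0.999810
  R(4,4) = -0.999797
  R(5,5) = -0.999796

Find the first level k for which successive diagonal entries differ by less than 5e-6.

k = 5

|R(1,1) − R(0,0)| = 1.702244 ≥ 5e-6
|R(2,2) − R(1,1)| = 0.116404 ≥ 5e-6
|R(3,3) − R(2,2)| = 0.002503 ≥ 5e-6
|R(4,4) − R(3,3)| = 0.000013 ≥ 5e-6
|R(5,5) − R(4,4)| = 0.000001 < 5e-6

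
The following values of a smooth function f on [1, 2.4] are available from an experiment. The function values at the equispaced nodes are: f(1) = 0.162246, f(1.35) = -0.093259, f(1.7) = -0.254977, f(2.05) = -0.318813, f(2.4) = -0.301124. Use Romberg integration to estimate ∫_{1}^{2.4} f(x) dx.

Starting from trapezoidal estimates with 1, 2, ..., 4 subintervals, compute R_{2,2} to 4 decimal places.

R_{0,0} (trapezoid, 1 panel, h=1.4000): -0.097215
R_{1,0} (trapezoid, 2 panels, h=0.7000): -0.227091
R_{2,0} (trapezoid, 4 panels, h=0.3500): -0.257771
R_{1,1} = -0.227091 + (-0.227091 − (-0.097215))/3 = -0.270383
R_{2,1} = -0.257771 + (-0.257771 − (-0.227091))/3 = -0.267998
R_{2,2} = -0.267998 + (-0.267998 − (-0.270383))/15 = -0.267839

-0.2678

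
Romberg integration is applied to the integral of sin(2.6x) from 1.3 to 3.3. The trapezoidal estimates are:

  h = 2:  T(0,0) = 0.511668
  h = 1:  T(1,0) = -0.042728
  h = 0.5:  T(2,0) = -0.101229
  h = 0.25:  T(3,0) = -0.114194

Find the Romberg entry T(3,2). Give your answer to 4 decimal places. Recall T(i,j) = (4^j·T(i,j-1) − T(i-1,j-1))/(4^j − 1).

-0.1184

T(2,1) = -0.101229 + (-0.101229 − (-0.042728))/3 = -0.120729
T(3,1) = (4·(-0.114194) − (-0.101229)) / 3 = -0.118516
T(3,2) = -0.118516 + (-0.118516 − (-0.120729))/15 = -0.118368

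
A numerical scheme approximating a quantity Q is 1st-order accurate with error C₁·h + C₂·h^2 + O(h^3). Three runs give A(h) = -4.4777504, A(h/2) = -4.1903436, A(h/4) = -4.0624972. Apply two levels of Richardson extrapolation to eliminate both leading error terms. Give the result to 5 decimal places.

First eliminate the h term (factor 2^1 = 2):
  B₁ = (2·(-4.1903436) − (-4.4777504))/1 = -3.9029368
  B₂ = (2·(-4.0624972) − (-4.1903436))/1 = -3.9346508
Then eliminate the h^2 term (factor 2^2 = 4):
  (4·(-3.9346508) − (-3.9029368))/3 = -3.9452221

-3.94522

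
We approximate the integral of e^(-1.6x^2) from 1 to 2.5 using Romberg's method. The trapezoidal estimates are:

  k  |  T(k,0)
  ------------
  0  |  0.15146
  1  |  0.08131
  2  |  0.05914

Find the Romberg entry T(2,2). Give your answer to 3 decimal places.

0.051

Richardson extrapolation on the trapezoidal column (denominator 4−1=3):
T(1,1) = 0.08131 + (0.08131 − 0.15146)/3 = 0.05793
T(2,1) = 0.05914 + (0.05914 − 0.08131)/3 = 0.05175
T(2,2) = 0.05175 + (0.05175 − 0.05793)/15 = 0.05134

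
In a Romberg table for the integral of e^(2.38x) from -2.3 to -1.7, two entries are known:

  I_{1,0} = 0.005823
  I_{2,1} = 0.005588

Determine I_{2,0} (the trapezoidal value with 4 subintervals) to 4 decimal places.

0.0056

From I_{2,1} = (4·I_{2,0} − I_{1,0})/3, solve for I_{2,0}:
4·I_{2,0} = 3·0.005588 + 0.005823 = 0.022587
I_{2,0} = 0.005647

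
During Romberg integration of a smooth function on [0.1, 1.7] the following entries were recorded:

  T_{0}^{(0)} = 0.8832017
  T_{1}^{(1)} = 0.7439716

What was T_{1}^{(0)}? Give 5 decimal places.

From T_{1}^{(1)} = (4·T_{1}^{(0)} − T_{0}^{(0)})/3, solve for T_{1}^{(0)}:
4·T_{1}^{(0)} = 3·0.7439716 + 0.8832017 = 3.1151165
T_{1}^{(0)} = 0.7787791

0.77878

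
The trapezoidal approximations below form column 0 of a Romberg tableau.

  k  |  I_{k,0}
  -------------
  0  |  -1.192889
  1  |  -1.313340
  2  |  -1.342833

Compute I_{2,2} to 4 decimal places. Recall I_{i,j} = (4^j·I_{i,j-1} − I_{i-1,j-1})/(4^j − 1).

Richardson extrapolation on the trapezoidal column (denominator 4−1=3):
I_{1,1} = -1.313340 + (-1.313340 − (-1.192889))/3 = -1.353490
I_{2,1} = -1.342833 + (-1.342833 − (-1.313340))/3 = -1.352664
I_{2,2} = (16·(-1.352664) − (-1.353490)) / 15 = -1.352609
(Column j=1 coincides with Simpson's rule on the same nodes.)

-1.3526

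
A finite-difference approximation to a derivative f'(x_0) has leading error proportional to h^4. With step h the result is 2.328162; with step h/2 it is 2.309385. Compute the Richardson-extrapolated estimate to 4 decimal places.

2.3081

The leading error scales as h^4; refining by a factor of 2 reduces it by 2^4 = 16.
Extrapolated value = (16·A(h/2) − A(h)) / (16 − 1)
= (16·2.309385 − 2.328162) / 15
= 34.621998 / 15 = 2.308133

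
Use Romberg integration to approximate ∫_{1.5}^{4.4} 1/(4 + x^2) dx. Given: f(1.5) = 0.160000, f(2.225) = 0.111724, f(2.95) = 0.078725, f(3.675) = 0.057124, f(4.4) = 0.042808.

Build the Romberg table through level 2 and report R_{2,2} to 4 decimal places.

0.2503

R_{0,0} (trapezoid, 1 panel, h=2.9000): 0.294072
R_{1,0} (trapezoid, 2 panels, h=1.4500): 0.261187
R_{2,0} (trapezoid, 4 panels, h=0.7250): 0.253008
R_{1,1} = 0.261187 + (0.261187 − 0.294072)/3 = 0.250225
R_{2,1} = 0.253008 + (0.253008 − 0.261187)/3 = 0.250282
R_{2,2} = 0.250282 + (0.250282 − 0.250225)/15 = 0.250286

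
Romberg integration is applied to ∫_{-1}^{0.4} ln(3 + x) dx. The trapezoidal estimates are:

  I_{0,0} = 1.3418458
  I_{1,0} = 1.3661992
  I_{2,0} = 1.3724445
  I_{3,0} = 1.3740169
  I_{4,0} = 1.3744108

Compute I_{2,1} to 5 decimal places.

1.37453

I_{2,1} = 1.3724445 + (1.3724445 − 1.3661992)/3 = 1.3745263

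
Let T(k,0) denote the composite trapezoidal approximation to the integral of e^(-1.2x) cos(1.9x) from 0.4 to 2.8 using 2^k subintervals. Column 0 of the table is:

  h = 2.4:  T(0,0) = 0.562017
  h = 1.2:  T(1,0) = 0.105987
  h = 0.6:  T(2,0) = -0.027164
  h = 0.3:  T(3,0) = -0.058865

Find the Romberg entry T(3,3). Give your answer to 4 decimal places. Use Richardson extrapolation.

T(1,1) = (4·0.105987 − 0.562017) / 3 = -0.046023
T(2,1) = -0.027164 + (-0.027164 − 0.105987)/3 = -0.071548
T(3,1) = (4·(-0.058865) − (-0.027164)) / 3 = -0.069432
T(2,2) = (16·(-0.071548) − (-0.046023)) / 15 = -0.073250
T(3,2) = -0.069432 + (-0.069432 − (-0.071548))/15 = -0.069291
T(3,3) = -0.069291 + (-0.069291 − (-0.073250))/63 = -0.069228

-0.0692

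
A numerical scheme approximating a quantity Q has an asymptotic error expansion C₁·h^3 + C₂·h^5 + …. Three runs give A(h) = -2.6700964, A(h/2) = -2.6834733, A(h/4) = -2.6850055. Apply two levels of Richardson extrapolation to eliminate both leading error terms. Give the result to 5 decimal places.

-2.68522

First eliminate the h^3 term (factor 2^3 = 8):
  B₁ = (8·(-2.6834733) − (-2.6700964))/7 = -2.6853843
  B₂ = (8·(-2.6850055) − (-2.6834733))/7 = -2.6852244
Then eliminate the h^5 term (factor 2^5 = 32):
  (32·(-2.6852244) − (-2.6853843))/31 = -2.6852192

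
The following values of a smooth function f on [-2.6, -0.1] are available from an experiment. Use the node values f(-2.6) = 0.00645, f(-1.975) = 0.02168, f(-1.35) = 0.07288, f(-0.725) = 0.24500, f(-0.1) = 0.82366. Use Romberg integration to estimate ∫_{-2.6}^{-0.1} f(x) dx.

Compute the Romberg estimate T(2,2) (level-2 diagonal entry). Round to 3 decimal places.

T(0,0) (trapezoid, 1 panel, h=2.5000): 1.03764
T(1,0) (trapezoid, 2 panels, h=1.2500): 0.60992
T(2,0) (trapezoid, 4 panels, h=0.6250): 0.47163
T(1,1) = 0.60992 + (0.60992 − 1.03764)/3 = 0.46735
T(2,1) = 0.47163 + (0.47163 − 0.60992)/3 = 0.42553
T(2,2) = 0.42553 + (0.42553 − 0.46735)/15 = 0.42274

0.423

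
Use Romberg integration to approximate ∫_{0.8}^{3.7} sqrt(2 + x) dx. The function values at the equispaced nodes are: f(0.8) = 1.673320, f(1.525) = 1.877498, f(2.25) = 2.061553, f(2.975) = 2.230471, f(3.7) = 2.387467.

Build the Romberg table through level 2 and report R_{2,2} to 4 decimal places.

R_{0,0} (trapezoid, 1 panel, h=2.9000): 5.888141
R_{1,0} (trapezoid, 2 panels, h=1.4500): 5.933322
R_{2,0} (trapezoid, 4 panels, h=0.7250): 5.944939
R_{1,1} = 5.933322 + (5.933322 − 5.888141)/3 = 5.948382
R_{2,1} = 5.944939 + (5.944939 − 5.933322)/3 = 5.948811
R_{2,2} = 5.948811 + (5.948811 − 5.948382)/15 = 5.948840

5.9488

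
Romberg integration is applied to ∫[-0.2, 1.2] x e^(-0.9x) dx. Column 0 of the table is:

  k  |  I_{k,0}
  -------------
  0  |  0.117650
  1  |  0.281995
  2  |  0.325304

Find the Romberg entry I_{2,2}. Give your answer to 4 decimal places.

0.3399

Richardson extrapolation on the trapezoidal column (denominator 4−1=3):
I_{1,1} = 0.281995 + (0.281995 − 0.117650)/3 = 0.336777
I_{2,1} = (4·0.325304 − 0.281995) / 3 = 0.339740
I_{2,2} = (16·0.339740 − 0.336777) / 15 = 0.339938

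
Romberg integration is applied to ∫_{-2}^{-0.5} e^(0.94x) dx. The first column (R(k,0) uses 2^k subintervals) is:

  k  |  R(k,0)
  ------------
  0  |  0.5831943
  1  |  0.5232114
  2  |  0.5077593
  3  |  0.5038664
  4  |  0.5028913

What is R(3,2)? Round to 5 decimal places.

0.50257

R(2,1) = 0.5077593 + (0.5077593 − 0.5232114)/3 = 0.5026086
R(3,1) = 0.5038664 + (0.5038664 − 0.5077593)/3 = 0.5025688
R(3,2) = (16·0.5025688 − 0.5026086) / 15 = 0.5025661
(Column j=1 coincides with Simpson's rule on the same nodes.)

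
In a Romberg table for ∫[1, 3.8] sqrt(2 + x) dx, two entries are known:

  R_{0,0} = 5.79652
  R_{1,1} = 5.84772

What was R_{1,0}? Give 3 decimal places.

5.835

From R_{1,1} = (4·R_{1,0} − R_{0,0})/3, solve for R_{1,0}:
4·R_{1,0} = 3·5.84772 + 5.79652 = 23.33968
R_{1,0} = 5.83492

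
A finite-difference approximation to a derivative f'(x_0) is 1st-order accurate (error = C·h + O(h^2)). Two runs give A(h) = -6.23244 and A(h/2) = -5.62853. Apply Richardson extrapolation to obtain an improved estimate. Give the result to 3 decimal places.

-5.025

The leading error scales as h; refining by a factor of 2 reduces it by 2^1 = 2.
Extrapolated value = (2·A(h/2) − A(h)) / (2 − 1)
= (2·(-5.62853) − (-6.23244)) / 1
= -5.02462 / 1 = -5.02462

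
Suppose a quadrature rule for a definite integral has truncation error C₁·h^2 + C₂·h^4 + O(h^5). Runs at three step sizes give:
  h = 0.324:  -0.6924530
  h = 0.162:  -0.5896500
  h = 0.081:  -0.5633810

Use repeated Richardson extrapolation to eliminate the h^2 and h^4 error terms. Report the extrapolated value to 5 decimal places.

-0.55457

First eliminate the h^2 term (factor 2^2 = 4):
  B₁ = (4·(-0.5896500) − (-0.6924530))/3 = -0.5553823
  B₂ = (4·(-0.5633810) − (-0.5896500))/3 = -0.5546247
Then eliminate the h^4 term (factor 2^4 = 16):
  (16·(-0.5546247) − (-0.5553823))/15 = -0.5545742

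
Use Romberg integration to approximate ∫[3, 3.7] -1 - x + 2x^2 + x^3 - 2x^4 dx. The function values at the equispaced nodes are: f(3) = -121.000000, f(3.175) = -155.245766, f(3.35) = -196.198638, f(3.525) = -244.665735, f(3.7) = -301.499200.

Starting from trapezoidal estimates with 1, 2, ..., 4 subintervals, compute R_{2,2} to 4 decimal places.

R_{0,0} (trapezoid, 1 panel, h=0.7000): -147.874720
R_{1,0} (trapezoid, 2 panels, h=0.3500): -142.606883
R_{2,0} (trapezoid, 4 panels, h=0.1750): -141.287954
R_{1,1} = -142.606883 + (-142.606883 − (-147.874720))/3 = -140.850937
R_{2,1} = -141.287954 + (-141.287954 − (-142.606883))/3 = -140.848311
R_{2,2} = -140.848311 + (-140.848311 − (-140.850937))/15 = -140.848136

-140.8481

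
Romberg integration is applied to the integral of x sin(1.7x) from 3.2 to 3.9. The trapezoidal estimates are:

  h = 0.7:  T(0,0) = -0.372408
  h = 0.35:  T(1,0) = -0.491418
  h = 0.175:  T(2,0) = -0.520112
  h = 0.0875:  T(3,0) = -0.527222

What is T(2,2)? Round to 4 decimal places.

-0.5296

T(1,1) = (4·(-0.491418) − (-0.372408)) / 3 = -0.531088
T(2,1) = (4·(-0.520112) − (-0.491418)) / 3 = -0.529677
T(2,2) = (16·(-0.529677) − (-0.531088)) / 15 = -0.529583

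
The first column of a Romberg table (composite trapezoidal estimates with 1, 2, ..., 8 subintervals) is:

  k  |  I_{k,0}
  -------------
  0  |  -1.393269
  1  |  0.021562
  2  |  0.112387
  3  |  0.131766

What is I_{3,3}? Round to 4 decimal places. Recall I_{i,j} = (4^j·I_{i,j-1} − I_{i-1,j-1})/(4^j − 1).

Richardson extrapolation on the trapezoidal column (denominator 4−1=3):
I_{1,1} = 0.021562 + (0.021562 − (-1.393269))/3 = 0.493172
I_{2,1} = (4·0.112387 − 0.021562) / 3 = 0.142662
I_{3,1} = 0.131766 + (0.131766 − 0.112387)/3 = 0.138226
I_{2,2} = 0.142662 + (0.142662 − 0.493172)/15 = 0.119295
I_{3,2} = 0.138226 + (0.138226 − 0.142662)/15 = 0.137930
I_{3,3} = 0.137930 + (0.137930 − 0.119295)/63 = 0.138226

0.1382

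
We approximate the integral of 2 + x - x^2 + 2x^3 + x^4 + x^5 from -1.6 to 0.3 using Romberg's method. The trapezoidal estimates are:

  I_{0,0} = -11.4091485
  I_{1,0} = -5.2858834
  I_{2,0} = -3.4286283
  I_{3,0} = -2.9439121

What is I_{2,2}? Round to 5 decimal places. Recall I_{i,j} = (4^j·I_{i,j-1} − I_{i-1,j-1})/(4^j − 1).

-2.78053

I_{1,1} = (4·(-5.2858834) − (-11.4091485)) / 3 = -3.2447950
I_{2,1} = (4·(-3.4286283) − (-5.2858834)) / 3 = -2.8095433
I_{2,2} = -2.8095433 + (-2.8095433 − (-3.2447950))/15 = -2.7805265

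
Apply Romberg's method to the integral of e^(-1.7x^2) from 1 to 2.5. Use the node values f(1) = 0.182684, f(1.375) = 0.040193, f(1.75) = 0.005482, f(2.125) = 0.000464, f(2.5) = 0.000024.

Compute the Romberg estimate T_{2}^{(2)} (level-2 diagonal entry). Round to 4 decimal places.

T_{0}^{(0)} (trapezoid, 1 panel, h=1.5000): 0.137031
T_{1}^{(0)} (trapezoid, 2 panels, h=0.7500): 0.072627
T_{2}^{(0)} (trapezoid, 4 panels, h=0.3750): 0.051560
T_{1}^{(1)} = 0.072627 + (0.072627 − 0.137031)/3 = 0.051159
T_{2}^{(1)} = 0.051560 + (0.051560 − 0.072627)/3 = 0.044538
T_{2}^{(2)} = 0.044538 + (0.044538 − 0.051159)/15 = 0.044097

0.0441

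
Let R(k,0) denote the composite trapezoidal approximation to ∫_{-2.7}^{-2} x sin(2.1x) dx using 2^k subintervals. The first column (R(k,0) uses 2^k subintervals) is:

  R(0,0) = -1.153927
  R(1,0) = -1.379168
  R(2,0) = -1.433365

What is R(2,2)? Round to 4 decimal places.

Richardson extrapolation on the trapezoidal column (denominator 4−1=3):
R(1,1) = -1.379168 + (-1.379168 − (-1.153927))/3 = -1.454248
R(2,1) = (4·(-1.433365) − (-1.379168)) / 3 = -1.451431
R(2,2) = (16·(-1.451431) − (-1.454248)) / 15 = -1.451243

-1.4512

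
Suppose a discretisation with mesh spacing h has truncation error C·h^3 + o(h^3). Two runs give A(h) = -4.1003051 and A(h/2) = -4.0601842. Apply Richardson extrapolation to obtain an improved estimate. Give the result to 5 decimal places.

-4.05445

The leading error scales as h^3; refining by a factor of 2 reduces it by 2^3 = 8.
Extrapolated value = (8·A(h/2) − A(h)) / (8 − 1)
= (8·(-4.0601842) − (-4.1003051)) / 7
= -28.3811685 / 7 = -4.0544526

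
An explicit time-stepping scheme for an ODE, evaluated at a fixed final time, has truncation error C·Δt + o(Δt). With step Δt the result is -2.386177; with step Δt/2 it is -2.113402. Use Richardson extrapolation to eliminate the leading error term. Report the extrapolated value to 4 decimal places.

-1.8406

The leading error scales as Δt; refining by a factor of 2 reduces it by 2^1 = 2.
Extrapolated value = (2·A(Δt/2) − A(Δt)) / (2 − 1)
= (2·(-2.113402) − (-2.386177)) / 1
= -1.840627 / 1 = -1.840627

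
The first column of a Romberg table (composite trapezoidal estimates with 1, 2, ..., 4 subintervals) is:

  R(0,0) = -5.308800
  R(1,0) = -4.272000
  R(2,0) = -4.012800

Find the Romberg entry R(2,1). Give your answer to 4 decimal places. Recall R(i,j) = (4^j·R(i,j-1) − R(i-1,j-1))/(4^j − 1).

-3.9264

Richardson extrapolation on the trapezoidal column (denominator 4−1=3):
R(2,1) = -4.012800 + (-4.012800 − (-4.272000))/3 = -3.926400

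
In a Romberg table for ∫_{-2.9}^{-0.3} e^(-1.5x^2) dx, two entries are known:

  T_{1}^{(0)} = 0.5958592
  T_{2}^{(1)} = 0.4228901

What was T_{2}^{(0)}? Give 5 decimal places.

From T_{2}^{(1)} = (4·T_{2}^{(0)} − T_{1}^{(0)})/3, solve for T_{2}^{(0)}:
4·T_{2}^{(0)} = 3·0.4228901 + 0.5958592 = 1.8645295
T_{2}^{(0)} = 0.4661324

0.46613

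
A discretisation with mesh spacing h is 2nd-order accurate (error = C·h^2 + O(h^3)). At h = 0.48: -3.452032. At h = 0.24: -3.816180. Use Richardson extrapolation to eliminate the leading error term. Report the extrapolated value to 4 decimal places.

The leading error scales as h^2; refining by a factor of 2 reduces it by 2^2 = 4.
Extrapolated value = (4·A(h/2) − A(h)) / (4 − 1)
= (4·(-3.816180) − (-3.452032)) / 3
= -11.812688 / 3 = -3.937563

-3.9376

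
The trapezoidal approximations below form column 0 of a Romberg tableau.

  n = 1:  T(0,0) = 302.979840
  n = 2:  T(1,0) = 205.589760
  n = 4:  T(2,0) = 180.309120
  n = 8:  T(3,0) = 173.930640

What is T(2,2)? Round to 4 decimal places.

171.7993

Richardson extrapolation on the trapezoidal column (denominator 4−1=3):
T(1,1) = 205.589760 + (205.589760 − 302.979840)/3 = 173.126400
T(2,1) = 180.309120 + (180.309120 − 205.589760)/3 = 171.882240
T(2,2) = 171.882240 + (171.882240 − 173.126400)/15 = 171.799296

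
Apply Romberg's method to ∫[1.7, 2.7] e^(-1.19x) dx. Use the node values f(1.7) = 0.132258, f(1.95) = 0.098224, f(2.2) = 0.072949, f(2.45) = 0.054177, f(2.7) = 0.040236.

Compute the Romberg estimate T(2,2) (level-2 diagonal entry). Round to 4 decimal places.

T(0,0) (trapezoid, 1 panel, h=1.0000): 0.086247
T(1,0) (trapezoid, 2 panels, h=0.5000): 0.079598
T(2,0) (trapezoid, 4 panels, h=0.2500): 0.077899
T(1,1) = 0.079598 + (0.079598 − 0.086247)/3 = 0.077382
T(2,1) = 0.077899 + (0.077899 − 0.079598)/3 = 0.077333
T(2,2) = 0.077333 + (0.077333 − 0.077382)/15 = 0.077330

0.0773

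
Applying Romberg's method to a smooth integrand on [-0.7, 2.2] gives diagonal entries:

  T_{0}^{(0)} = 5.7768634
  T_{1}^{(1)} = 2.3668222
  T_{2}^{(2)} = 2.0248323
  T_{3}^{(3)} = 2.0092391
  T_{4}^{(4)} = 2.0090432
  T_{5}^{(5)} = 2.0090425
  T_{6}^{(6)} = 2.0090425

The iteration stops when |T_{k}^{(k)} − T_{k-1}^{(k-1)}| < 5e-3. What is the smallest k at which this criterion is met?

k = 4

|T_{1}^{(1)} − T_{0}^{(0)}| = 3.4100412 ≥ 5e-3
|T_{2}^{(2)} − T_{1}^{(1)}| = 0.3419899 ≥ 5e-3
|T_{3}^{(3)} − T_{2}^{(2)}| = 0.0155932 ≥ 5e-3
|T_{4}^{(4)} − T_{3}^{(3)}| = 0.0001959 < 5e-3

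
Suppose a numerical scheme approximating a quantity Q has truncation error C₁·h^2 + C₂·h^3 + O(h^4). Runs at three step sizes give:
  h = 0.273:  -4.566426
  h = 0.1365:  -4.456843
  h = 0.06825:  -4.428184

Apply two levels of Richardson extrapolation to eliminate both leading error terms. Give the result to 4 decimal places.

First eliminate the h^2 term (factor 2^2 = 4):
  B₁ = (4·(-4.456843) − (-4.566426))/3 = -4.420315
  B₂ = (4·(-4.428184) − (-4.456843))/3 = -4.418631
Then eliminate the h^3 term (factor 2^3 = 8):
  (8·(-4.418631) − (-4.420315))/7 = -4.418390

-4.4184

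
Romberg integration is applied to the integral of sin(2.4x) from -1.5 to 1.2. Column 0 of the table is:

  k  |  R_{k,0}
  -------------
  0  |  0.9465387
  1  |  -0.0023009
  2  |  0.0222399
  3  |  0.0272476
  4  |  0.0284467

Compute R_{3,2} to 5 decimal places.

R_{2,1} = (4·0.0222399 − (-0.0023009)) / 3 = 0.0304202
R_{3,1} = (4·0.0272476 − 0.0222399) / 3 = 0.0289168
R_{3,2} = 0.0289168 + (0.0289168 − 0.0304202)/15 = 0.0288166

0.02882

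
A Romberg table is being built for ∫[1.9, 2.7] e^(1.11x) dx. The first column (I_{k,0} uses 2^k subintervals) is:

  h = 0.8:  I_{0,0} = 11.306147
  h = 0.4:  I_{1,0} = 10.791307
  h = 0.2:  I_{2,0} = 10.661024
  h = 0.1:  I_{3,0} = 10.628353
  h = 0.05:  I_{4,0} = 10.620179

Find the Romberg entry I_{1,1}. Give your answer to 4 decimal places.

Richardson extrapolation on the trapezoidal column (denominator 4−1=3):
I_{1,1} = (4·10.791307 − 11.306147) / 3 = 10.619694

10.6197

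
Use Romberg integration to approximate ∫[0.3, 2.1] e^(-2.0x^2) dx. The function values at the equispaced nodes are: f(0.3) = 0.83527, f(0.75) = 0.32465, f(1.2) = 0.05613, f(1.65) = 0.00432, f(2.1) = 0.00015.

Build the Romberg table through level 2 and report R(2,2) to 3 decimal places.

R(0,0) (trapezoid, 1 panel, h=1.8000): 0.75188
R(1,0) (trapezoid, 2 panels, h=0.9000): 0.42646
R(2,0) (trapezoid, 4 panels, h=0.4500): 0.36126
R(1,1) = 0.42646 + (0.42646 − 0.75188)/3 = 0.31799
R(2,1) = 0.36126 + (0.36126 − 0.42646)/3 = 0.33953
R(2,2) = 0.33953 + (0.33953 − 0.31799)/15 = 0.34097

0.341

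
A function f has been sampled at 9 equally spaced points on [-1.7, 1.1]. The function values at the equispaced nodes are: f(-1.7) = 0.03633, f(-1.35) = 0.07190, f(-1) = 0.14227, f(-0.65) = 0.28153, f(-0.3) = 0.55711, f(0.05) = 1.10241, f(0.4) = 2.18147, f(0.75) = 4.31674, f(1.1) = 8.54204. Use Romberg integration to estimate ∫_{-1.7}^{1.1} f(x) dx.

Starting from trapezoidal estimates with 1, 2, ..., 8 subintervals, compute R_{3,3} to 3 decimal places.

R_{0,0} (trapezoid, 1 panel, h=2.8000): 12.00972
R_{1,0} (trapezoid, 2 panels, h=1.4000): 6.78481
R_{2,0} (trapezoid, 4 panels, h=0.7000): 5.01902
R_{3,0} (trapezoid, 8 panels, h=0.3500): 4.52992
R_{1,1} = 6.78481 + (6.78481 − 12.00972)/3 = 5.04317
R_{2,1} = 5.01902 + (5.01902 − 6.78481)/3 = 4.43042
R_{3,1} = 4.52992 + (4.52992 − 5.01902)/3 = 4.36689
R_{2,2} = 4.43042 + (4.43042 − 5.04317)/15 = 4.38957
R_{3,2} = 4.36689 + (4.36689 − 4.43042)/15 = 4.36265
R_{3,3} = 4.36265 + (4.36265 − 4.38957)/63 = 4.36222

4.362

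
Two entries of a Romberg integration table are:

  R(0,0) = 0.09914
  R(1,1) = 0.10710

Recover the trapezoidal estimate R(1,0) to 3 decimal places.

From R(1,1) = (4·R(1,0) − R(0,0))/3, solve for R(1,0):
4·R(1,0) = 3·0.10710 + 0.09914 = 0.42044
R(1,0) = 0.10511

0.105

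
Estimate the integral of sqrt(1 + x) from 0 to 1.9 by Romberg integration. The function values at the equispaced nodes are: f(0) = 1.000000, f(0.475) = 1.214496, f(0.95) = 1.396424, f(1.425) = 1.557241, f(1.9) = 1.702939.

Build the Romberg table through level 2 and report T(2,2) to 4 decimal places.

2.6257

T(0,0) (trapezoid, 1 panel, h=1.9000): 2.567792
T(1,0) (trapezoid, 2 panels, h=0.9500): 2.610499
T(2,0) (trapezoid, 4 panels, h=0.4750): 2.621824
T(1,1) = 2.610499 + (2.610499 − 2.567792)/3 = 2.624735
T(2,1) = 2.621824 + (2.621824 − 2.610499)/3 = 2.625599
T(2,2) = 2.625599 + (2.625599 − 2.624735)/15 = 2.625657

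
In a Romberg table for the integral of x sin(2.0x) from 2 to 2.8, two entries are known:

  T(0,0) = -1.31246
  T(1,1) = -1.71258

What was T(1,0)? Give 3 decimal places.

From T(1,1) = (4·T(1,0) − T(0,0))/3, solve for T(1,0):
4·T(1,0) = 3·(-1.71258) + (-1.31246) = -6.45020
T(1,0) = -1.61255

-1.613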